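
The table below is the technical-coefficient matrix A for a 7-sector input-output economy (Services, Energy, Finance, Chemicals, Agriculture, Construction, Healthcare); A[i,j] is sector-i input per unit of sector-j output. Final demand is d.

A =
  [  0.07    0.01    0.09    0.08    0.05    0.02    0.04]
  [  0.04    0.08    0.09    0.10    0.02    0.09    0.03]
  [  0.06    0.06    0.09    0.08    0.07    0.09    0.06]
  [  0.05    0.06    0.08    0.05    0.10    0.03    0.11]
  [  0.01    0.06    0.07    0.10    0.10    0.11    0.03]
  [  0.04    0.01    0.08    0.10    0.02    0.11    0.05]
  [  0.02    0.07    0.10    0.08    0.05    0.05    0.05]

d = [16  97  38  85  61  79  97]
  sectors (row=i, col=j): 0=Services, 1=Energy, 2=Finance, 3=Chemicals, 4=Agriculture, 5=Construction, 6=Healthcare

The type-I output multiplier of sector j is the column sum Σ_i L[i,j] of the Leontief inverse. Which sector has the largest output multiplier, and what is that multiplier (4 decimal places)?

Form M = I − A:
  [  0.93   -0.01   -0.09   -0.08   -0.05   -0.02   -0.04]
  [ -0.04    0.92   -0.09   -0.10   -0.02   -0.09   -0.03]
  [ -0.06   -0.06    0.91   -0.08   -0.07   -0.09   -0.06]
  [ -0.05   -0.06   -0.08    0.95   -0.10   -0.03   -0.11]
  [ -0.01   -0.06   -0.07   -0.10    0.90   -0.11   -0.03]
  [ -0.04   -0.01   -0.08   -0.10   -0.02    0.89   -0.05]
  [ -0.02   -0.07   -0.10   -0.08   -0.05   -0.05    0.95]
Leontief inverse L = M⁻¹:
  [  1.0991    0.0429    0.1461    0.1327    0.0939    0.0643    0.0786]
  [  0.0764    1.1211    0.1601    0.1674    0.0679    0.1497    0.0781]
  [  0.0990    0.1060    1.1689    0.1573    0.1260    0.1583    0.1119]
  [  0.0841    0.1073    0.1551    1.1235    0.1547    0.0942    0.1567]
  [  0.0450    0.1046    0.1435    0.1741    1.1549    0.1792    0.0803]
  [  0.0726    0.0447    0.1434    0.1602    0.0651    1.1631    0.0953]
  [  0.0525    0.1116    0.1661    0.1439    0.0975    0.1076    1.0943]
Total output x = L · d:
  x_0 = 1.0991·16 + 0.0429·97 + 0.1461·38 + 0.1327·85 + 0.0939·61 + 0.0643·79 + 0.0786·97 = 57.0105
  x_1 = 0.0764·16 + 1.1211·97 + 0.1601·38 + 0.1674·85 + 0.0679·61 + 0.1497·79 + 0.0781·97 = 153.8370
  x_2 = 0.0990·16 + 0.1060·97 + 1.1689·38 + 0.1573·85 + 0.1260·61 + 0.1583·79 + 0.1119·97 = 100.6954
  x_3 = 0.0841·16 + 0.1073·97 + 0.1551·38 + 1.1235·85 + 0.1547·61 + 0.0942·79 + 0.1567·97 = 145.2263
  x_4 = 0.0450·16 + 0.1046·97 + 0.1435·38 + 0.1741·85 + 1.1549·61 + 0.1792·79 + 0.0803·97 = 123.5103
  x_5 = 0.0726·16 + 0.0447·97 + 0.1434·38 + 0.1602·85 + 0.0651·61 + 1.1631·79 + 0.0953·97 = 129.6708
  x_6 = 0.0525·16 + 0.1116·97 + 0.1661·38 + 0.1439·85 + 0.0975·61 + 0.1076·79 + 1.0943·97 = 150.7953
Output multipliers (column sums of L):
  Services: 1.5286
  Energy: 1.6383
  Finance: 2.0833
  Chemicals: 2.0590
  Agriculture: 1.7600
  Construction: 1.9165
  Healthcare: 1.6952

Finance (2.0833)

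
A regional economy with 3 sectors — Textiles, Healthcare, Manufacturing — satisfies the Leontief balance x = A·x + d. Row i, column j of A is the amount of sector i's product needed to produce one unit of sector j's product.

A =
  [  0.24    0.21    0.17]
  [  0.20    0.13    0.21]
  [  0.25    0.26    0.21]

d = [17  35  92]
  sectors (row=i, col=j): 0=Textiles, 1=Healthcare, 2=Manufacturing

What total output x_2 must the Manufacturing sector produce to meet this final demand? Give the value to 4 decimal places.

Form M = I − A:
  [  0.76   -0.21   -0.17]
  [ -0.20    0.87   -0.21]
  [ -0.25   -0.26    0.79]
Leontief inverse L = M⁻¹:
  [  1.6189    0.5376    0.4913]
  [  0.5386    1.4275    0.4954]
  [  0.6896    0.6399    1.5843]
Total output x = L · d:
  x_0 = 1.6189·17 + 0.5376·35 + 0.4913·92 = 91.5314
  x_1 = 0.5386·17 + 1.4275·35 + 0.4954·92 = 104.6900
  x_2 = 0.6896·17 + 0.6399·35 + 1.5843·92 = 179.8763

179.8763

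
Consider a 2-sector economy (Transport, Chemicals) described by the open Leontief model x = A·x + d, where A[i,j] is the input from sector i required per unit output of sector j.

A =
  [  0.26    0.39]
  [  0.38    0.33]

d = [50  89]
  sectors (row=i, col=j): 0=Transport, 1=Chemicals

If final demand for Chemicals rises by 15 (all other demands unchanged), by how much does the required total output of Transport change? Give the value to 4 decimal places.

Form M = I − A:
  [  0.74   -0.39]
  [ -0.38    0.67]
Leontief inverse L = M⁻¹:
  [  1.9275    1.1220]
  [  1.0932    2.1289]
Total output x = L · d:
  x_0 = 1.9275·50 + 1.1220·89 = 196.2313
  x_1 = 1.0932·50 + 2.1289·89 = 244.1312
Δx_0 = L[0,1] · Δd_1 = 1.1220 · 15 = 16.8297

16.8297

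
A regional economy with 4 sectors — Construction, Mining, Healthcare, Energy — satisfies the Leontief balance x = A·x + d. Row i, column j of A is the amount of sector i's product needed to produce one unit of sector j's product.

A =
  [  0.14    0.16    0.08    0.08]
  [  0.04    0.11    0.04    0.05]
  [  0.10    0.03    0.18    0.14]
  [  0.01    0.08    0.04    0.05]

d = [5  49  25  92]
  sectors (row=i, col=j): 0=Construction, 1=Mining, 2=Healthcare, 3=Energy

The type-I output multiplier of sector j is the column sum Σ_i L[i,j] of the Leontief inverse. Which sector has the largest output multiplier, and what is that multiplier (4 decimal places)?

Form M = I − A:
  [  0.86   -0.16   -0.08   -0.08]
  [ -0.04    0.89   -0.04   -0.05]
  [ -0.10   -0.03    0.82   -0.14]
  [ -0.01   -0.08   -0.04    0.95]
Leontief inverse L = M⁻¹:
  [  1.1906    0.2304    0.1338    0.1321]
  [  0.0617    1.1436    0.0655    0.0750]
  [  0.1516    0.0874    1.2484    0.2013]
  [  0.0241    0.1024    0.0595    1.0688]
Total output x = L · d:
  x_0 = 1.1906·5 + 0.2304·49 + 0.1338·25 + 0.1321·92 = 32.7445
  x_1 = 0.0617·5 + 1.1436·49 + 0.0655·25 + 0.0750·92 = 64.8861
  x_2 = 0.1516·5 + 0.0874·49 + 1.2484·25 + 0.2013·92 = 54.7744
  x_3 = 0.0241·5 + 0.1024·49 + 0.0595·25 + 1.0688·92 = 104.9572
Output multipliers (column sums of L):
  Construction: 1.4280
  Mining: 1.5639
  Healthcare: 1.5072
  Energy: 1.4773

Mining (1.5639)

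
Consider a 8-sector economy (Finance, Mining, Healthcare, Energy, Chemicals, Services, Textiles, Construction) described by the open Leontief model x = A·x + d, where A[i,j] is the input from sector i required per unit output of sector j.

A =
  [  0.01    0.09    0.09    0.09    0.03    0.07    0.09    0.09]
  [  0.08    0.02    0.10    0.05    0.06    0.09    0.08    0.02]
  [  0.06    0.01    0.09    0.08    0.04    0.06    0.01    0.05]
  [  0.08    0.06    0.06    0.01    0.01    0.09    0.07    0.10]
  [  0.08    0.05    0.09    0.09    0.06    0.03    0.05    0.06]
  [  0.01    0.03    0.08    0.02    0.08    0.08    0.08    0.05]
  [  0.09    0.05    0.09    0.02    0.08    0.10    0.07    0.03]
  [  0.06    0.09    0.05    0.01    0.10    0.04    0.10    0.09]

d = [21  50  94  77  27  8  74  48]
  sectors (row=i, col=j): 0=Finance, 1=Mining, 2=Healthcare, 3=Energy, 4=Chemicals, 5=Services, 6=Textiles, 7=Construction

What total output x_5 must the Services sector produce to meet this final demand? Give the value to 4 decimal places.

50.3717

Form M = I − A:
  [  0.99   -0.09   -0.09   -0.09   -0.03   -0.07   -0.09   -0.09]
  [ -0.08    0.98   -0.10   -0.05   -0.06   -0.09   -0.08   -0.02]
  [ -0.06   -0.01    0.91   -0.08   -0.04   -0.06   -0.01   -0.05]
  [ -0.08   -0.06   -0.06    0.99   -0.01   -0.09   -0.07   -0.10]
  [ -0.08   -0.05   -0.09   -0.09    0.94   -0.03   -0.05   -0.06]
  [ -0.01   -0.03   -0.08   -0.02   -0.08    0.92   -0.08   -0.05]
  [ -0.09   -0.05   -0.09   -0.02   -0.08   -0.10    0.93   -0.03]
  [ -0.06   -0.09   -0.05   -0.01   -0.10   -0.04   -0.10    0.91]
Leontief inverse L = M⁻¹:
  [  1.0766    0.1409    0.1779    0.1359    0.0952    0.1481    0.1629    0.1541]
  [  0.1335    1.0656    0.1804    0.0978    0.1149    0.1583    0.1421    0.0782]
  [  0.1025    0.0483    1.1516    0.1168    0.0820    0.1127    0.0602    0.1009]
  [  0.1311    0.1075    0.1369    1.0523    0.0696    0.1563    0.1366    0.1562]
  [  0.1388    0.1001    0.1711    0.1384    1.1149    0.0994    0.1161    0.1233]
  [  0.0594    0.0679    0.1487    0.0594    0.1316    1.1366    0.1330    0.0976]
  [  0.1465    0.0984    0.1765    0.0727    0.1403    0.1715    1.1373    0.0905]
  [  0.1252    0.1433    0.1391    0.0624    0.1666    0.1131    0.1732    1.1518]
Total output x = L · d:
  x_0 = 1.0766·21 + 0.1409·50 + 0.1779·94 + 0.1359·77 + 0.0952·27 + 0.1481·8 + 0.1629·74 + 0.1541·48 = 80.0385
  x_1 = 0.1335·21 + 1.0656·50 + 0.1804·94 + 0.0978·77 + 0.1149·27 + 0.1583·8 + 0.1421·74 + 0.0782·48 = 99.2161
  x_2 = 0.1025·21 + 0.0483·50 + 1.1516·94 + 0.1168·77 + 0.0820·27 + 0.1127·8 + 0.0602·74 + 0.1009·48 = 134.2175
  x_3 = 0.1311·21 + 0.1075·50 + 0.1369·94 + 1.0523·77 + 0.0696·27 + 0.1563·8 + 0.1366·74 + 0.1562·48 = 122.7584
  x_4 = 0.1388·21 + 0.1001·50 + 0.1711·94 + 0.1384·77 + 1.1149·27 + 0.0994·8 + 0.1161·74 + 0.1233·48 = 80.0704
  x_5 = 0.0594·21 + 0.0679·50 + 0.1487·94 + 0.0594·77 + 0.1316·27 + 1.1366·8 + 0.1330·74 + 0.0976·48 = 50.3717
  x_6 = 0.1465·21 + 0.0984·50 + 0.1765·94 + 0.0727·77 + 0.1403·27 + 0.1715·8 + 1.1373·74 + 0.0905·48 = 123.8466
  x_7 = 0.1252·21 + 0.1433·50 + 0.1391·94 + 0.0624·77 + 0.1666·27 + 0.1131·8 + 0.1732·74 + 1.1518·48 = 101.1833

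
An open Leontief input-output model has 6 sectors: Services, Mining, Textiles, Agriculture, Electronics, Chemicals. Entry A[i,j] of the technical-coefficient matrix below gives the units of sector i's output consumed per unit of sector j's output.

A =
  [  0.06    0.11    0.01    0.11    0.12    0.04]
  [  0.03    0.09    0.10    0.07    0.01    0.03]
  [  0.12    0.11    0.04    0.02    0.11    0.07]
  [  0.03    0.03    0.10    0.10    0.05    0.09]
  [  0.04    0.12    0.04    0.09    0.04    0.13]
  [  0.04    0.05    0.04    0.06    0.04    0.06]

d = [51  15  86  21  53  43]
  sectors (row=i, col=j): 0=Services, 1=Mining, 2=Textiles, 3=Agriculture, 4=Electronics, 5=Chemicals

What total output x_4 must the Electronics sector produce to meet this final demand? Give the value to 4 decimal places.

Form M = I − A:
  [  0.94   -0.11   -0.01   -0.11   -0.12   -0.04]
  [ -0.03    0.91   -0.10   -0.07   -0.01   -0.03]
  [ -0.12   -0.11    0.96   -0.02   -0.11   -0.07]
  [ -0.03   -0.03   -0.10    0.90   -0.05   -0.09]
  [ -0.04   -0.12   -0.04   -0.09    0.96   -0.13]
  [ -0.04   -0.05   -0.04   -0.06   -0.04    0.94]
Leontief inverse L = M⁻¹:
  [  1.0928    0.1706    0.0574    0.1702    0.1577    0.0943]
  [  0.0615    1.1354    0.1346    0.1075    0.0432    0.0652]
  [  0.1582    0.1797    1.0820    0.0810    0.1549    0.1222]
  [  0.0666    0.0821    0.1382    1.1470    0.0905    0.1381]
  [  0.0747    0.1761    0.0865    0.1444    1.0777    0.1781]
  [  0.0639    0.0880    0.0682    0.0958    0.0672    1.0929]
Total output x = L · d:
  x_0 = 1.0928·51 + 0.1706·15 + 0.0574·86 + 0.1702·21 + 0.1577·53 + 0.0943·43 = 79.2149
  x_1 = 0.0615·51 + 1.1354·15 + 0.1346·86 + 0.1075·21 + 0.0432·53 + 0.0652·43 = 39.0951
  x_2 = 0.1582·51 + 0.1797·15 + 1.0820·86 + 0.0810·21 + 0.1549·53 + 0.1222·43 = 118.9904
  x_3 = 0.0666·51 + 0.0821·15 + 0.1382·86 + 1.1470·21 + 0.0905·53 + 0.1381·43 = 51.3382
  x_4 = 0.0747·51 + 0.1761·15 + 0.0865·86 + 0.1444·21 + 1.0777·53 + 0.1781·43 = 81.6996
  x_5 = 0.0639·51 + 0.0880·15 + 0.0682·86 + 0.0958·21 + 0.0672·53 + 1.0929·43 = 63.0120

81.6996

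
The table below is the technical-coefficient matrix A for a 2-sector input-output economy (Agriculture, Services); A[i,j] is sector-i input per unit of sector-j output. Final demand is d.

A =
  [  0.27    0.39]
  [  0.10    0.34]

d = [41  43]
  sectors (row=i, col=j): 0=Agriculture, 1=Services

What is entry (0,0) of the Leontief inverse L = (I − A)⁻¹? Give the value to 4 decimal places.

L[0,0] = 1.4905

Form M = I − A:
  [  0.73   -0.39]
  [ -0.10    0.66]
Leontief inverse L = M⁻¹:
  [  1.4905    0.8808]
  [  0.2258    1.6486]
Total output x = L · d:
  x_0 = 1.4905·41 + 0.8808·43 = 98.9837
  x_1 = 0.2258·41 + 1.6486·43 = 80.1491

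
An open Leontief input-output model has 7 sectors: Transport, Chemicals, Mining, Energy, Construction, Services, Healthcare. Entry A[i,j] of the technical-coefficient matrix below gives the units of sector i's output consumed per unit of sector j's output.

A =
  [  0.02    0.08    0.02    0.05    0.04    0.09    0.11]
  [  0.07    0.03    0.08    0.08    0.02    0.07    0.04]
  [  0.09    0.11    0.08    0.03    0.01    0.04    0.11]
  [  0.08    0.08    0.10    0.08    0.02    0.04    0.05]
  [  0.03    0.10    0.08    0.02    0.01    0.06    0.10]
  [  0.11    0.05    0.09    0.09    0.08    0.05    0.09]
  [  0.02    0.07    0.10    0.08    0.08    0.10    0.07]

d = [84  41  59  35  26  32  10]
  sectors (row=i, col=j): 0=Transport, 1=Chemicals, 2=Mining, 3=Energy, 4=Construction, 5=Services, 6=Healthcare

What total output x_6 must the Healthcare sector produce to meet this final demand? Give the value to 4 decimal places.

Form M = I − A:
  [  0.98   -0.08   -0.02   -0.05   -0.04   -0.09   -0.11]
  [ -0.07    0.97   -0.08   -0.08   -0.02   -0.07   -0.04]
  [ -0.09   -0.11    0.92   -0.03   -0.01   -0.04   -0.11]
  [ -0.08   -0.08   -0.10    0.92   -0.02   -0.04   -0.05]
  [ -0.03   -0.10   -0.08   -0.02    0.99   -0.06   -0.10]
  [ -0.11   -0.05   -0.09   -0.09   -0.08    0.95   -0.09]
  [ -0.02   -0.07   -0.10   -0.08   -0.08   -0.10    0.93]
Leontief inverse L = M⁻¹:
  [  1.0676    0.1332    0.0846    0.1025    0.0738    0.1413    0.1691]
  [  0.1168    1.0846    0.1369    0.1262    0.0480    0.1156    0.0998]
  [  0.1409    0.1715    1.1474    0.0863    0.0450    0.0996    0.1789]
  [  0.1319    0.1412    0.1642    1.1320    0.0496    0.0928    0.1163]
  [  0.0769    0.1524    0.1409    0.0692    1.0408    0.1098    0.1586]
  [  0.1700    0.1284    0.1702    0.1531    0.1187    1.1177    0.1749]
  [  0.0831    0.1420    0.1800    0.1408    0.1166    0.1601    1.1481]
Total output x = L · d:
  x_0 = 1.0676·84 + 0.1332·41 + 0.0846·59 + 0.1025·35 + 0.0738·26 + 0.1413·32 + 0.1691·10 = 111.8510
  x_1 = 0.1168·84 + 1.0846·41 + 0.1369·59 + 0.1262·35 + 0.0480·26 + 0.1156·32 + 0.0998·10 = 72.7171
  x_2 = 0.1409·84 + 0.1715·41 + 1.1474·59 + 0.0863·35 + 0.0450·26 + 0.0996·32 + 0.1789·10 = 95.7284
  x_3 = 0.1319·84 + 0.1412·41 + 0.1642·59 + 1.1320·35 + 0.0496·26 + 0.0928·32 + 0.1163·10 = 71.5996
  x_4 = 0.0769·84 + 0.1524·41 + 0.1409·59 + 0.0692·35 + 1.0408·26 + 0.1098·32 + 0.1586·10 = 55.6052
  x_5 = 0.1700·84 + 0.1284·41 + 0.1702·59 + 0.1531·35 + 0.1187·26 + 1.1177·32 + 0.1749·10 = 75.5437
  x_6 = 0.0831·84 + 0.1420·41 + 0.1800·59 + 0.1408·35 + 0.1166·26 + 0.1601·32 + 1.1481·10 = 47.9901

47.9901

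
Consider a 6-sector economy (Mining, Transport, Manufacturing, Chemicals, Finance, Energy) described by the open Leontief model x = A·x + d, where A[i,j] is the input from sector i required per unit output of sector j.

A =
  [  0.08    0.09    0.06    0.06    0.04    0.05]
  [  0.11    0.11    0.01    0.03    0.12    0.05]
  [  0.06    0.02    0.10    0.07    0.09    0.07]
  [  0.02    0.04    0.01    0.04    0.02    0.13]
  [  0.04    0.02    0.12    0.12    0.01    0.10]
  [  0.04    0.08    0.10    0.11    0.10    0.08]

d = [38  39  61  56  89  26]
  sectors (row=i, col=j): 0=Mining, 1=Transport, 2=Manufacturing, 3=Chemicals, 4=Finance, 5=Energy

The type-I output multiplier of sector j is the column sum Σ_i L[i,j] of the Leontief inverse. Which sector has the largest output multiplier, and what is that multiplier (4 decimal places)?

Form M = I − A:
  [  0.92   -0.09   -0.06   -0.06   -0.04   -0.05]
  [ -0.11    0.89   -0.01   -0.03   -0.12   -0.05]
  [ -0.06   -0.02    0.90   -0.07   -0.09   -0.07]
  [ -0.02   -0.04   -0.01    0.96   -0.02   -0.13]
  [ -0.04   -0.02   -0.12   -0.12    0.99   -0.10]
  [ -0.04   -0.08   -0.10   -0.11   -0.10    0.92]
Leontief inverse L = M⁻¹:
  [  1.1192    0.1308    0.0992    0.1029    0.0822    0.0989]
  [  0.1557    1.1575    0.0577    0.0827    0.1641    0.1053]
  [  0.0956    0.0554    1.1510    0.1225    0.1305    0.1273]
  [  0.0440    0.0699    0.0412    1.0753    0.0526    0.1670]
  [  0.0740    0.0567    0.1656    0.1684    1.0544    0.1581]
  [  0.0859    0.1269    0.1574    0.1719    0.1529    1.1514]
Total output x = L · d:
  x_0 = 1.1192·38 + 0.1308·39 + 0.0992·61 + 0.1029·56 + 0.0822·89 + 0.0989·26 = 69.3218
  x_1 = 0.1557·38 + 1.1575·39 + 0.0577·61 + 0.0827·56 + 0.1641·89 + 0.1053·26 = 76.5585
  x_2 = 0.0956·38 + 0.0554·39 + 1.1510·61 + 0.1225·56 + 0.1305·89 + 0.1273·26 = 97.7942
  x_3 = 0.0440·38 + 0.0699·39 + 0.0412·61 + 1.0753·56 + 0.0526·89 + 0.1670·26 = 76.1504
  x_4 = 0.0740·38 + 0.0567·39 + 0.1656·61 + 0.1684·56 + 1.0544·89 + 0.1581·26 = 122.5006
  x_5 = 0.0859·38 + 0.1269·39 + 0.1574·61 + 0.1719·56 + 0.1529·89 + 1.1514·26 = 70.9822
Output multipliers (column sums of L):
  Mining: 1.5742
  Transport: 1.5971
  Manufacturing: 1.6721
  Chemicals: 1.7236
  Finance: 1.6368
  Energy: 1.8080

Energy (1.8080)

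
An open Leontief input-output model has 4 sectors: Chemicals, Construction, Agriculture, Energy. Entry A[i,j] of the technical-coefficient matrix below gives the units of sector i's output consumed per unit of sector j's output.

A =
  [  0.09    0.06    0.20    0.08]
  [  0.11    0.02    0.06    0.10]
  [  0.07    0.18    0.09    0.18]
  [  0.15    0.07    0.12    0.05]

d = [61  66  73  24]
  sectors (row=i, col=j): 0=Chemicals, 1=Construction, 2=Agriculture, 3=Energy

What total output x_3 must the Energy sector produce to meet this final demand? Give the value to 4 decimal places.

Form M = I − A:
  [  0.91   -0.06   -0.20   -0.08]
  [ -0.11    0.98   -0.06   -0.10]
  [ -0.07   -0.18    0.91   -0.18]
  [ -0.15   -0.07   -0.12    0.95]
Leontief inverse L = M⁻¹:
  [  1.1649    0.1359    0.2870    0.1668]
  [  0.1630    1.0642    0.1257    0.1496]
  [  0.1647    0.2469    1.1863    0.2646]
  [  0.2167    0.1311    0.2044    1.1234]
Total output x = L · d:
  x_0 = 1.1649·61 + 0.1359·66 + 0.2870·73 + 0.1668·24 = 104.9834
  x_1 = 0.1630·61 + 1.0642·66 + 0.1257·73 + 0.1496·24 = 92.9400
  x_2 = 0.1647·61 + 0.2469·66 + 1.1863·73 + 0.2646·24 = 119.2902
  x_3 = 0.2167·61 + 0.1311·66 + 0.2044·73 + 1.1234·24 = 63.7559

63.7559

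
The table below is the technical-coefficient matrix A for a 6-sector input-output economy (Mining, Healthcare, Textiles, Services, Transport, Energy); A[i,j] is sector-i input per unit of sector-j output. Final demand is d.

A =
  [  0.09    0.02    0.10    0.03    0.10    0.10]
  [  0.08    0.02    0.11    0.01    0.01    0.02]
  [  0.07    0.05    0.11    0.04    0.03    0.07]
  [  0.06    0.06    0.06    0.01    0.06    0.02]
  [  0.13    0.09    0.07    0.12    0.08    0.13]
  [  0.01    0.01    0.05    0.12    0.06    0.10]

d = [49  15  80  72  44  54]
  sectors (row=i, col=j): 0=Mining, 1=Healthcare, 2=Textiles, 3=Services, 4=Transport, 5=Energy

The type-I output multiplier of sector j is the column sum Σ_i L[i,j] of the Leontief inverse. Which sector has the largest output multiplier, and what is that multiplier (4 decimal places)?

Textiles (1.8132)

Form M = I − A:
  [  0.91   -0.02   -0.10   -0.03   -0.10   -0.10]
  [ -0.08    0.98   -0.11   -0.01   -0.01   -0.02]
  [ -0.07   -0.05    0.89   -0.04   -0.03   -0.07]
  [ -0.06   -0.06   -0.06    0.99   -0.06   -0.02]
  [ -0.13   -0.09   -0.07   -0.12    0.92   -0.13]
  [ -0.01   -0.01   -0.05   -0.12   -0.06    0.90]
Leontief inverse L = M⁻¹:
  [  1.1437    0.0515    0.1609    0.0792    0.1459    0.1636]
  [  0.1098    1.0356    0.1479    0.0301    0.0334    0.0522]
  [  0.1108    0.0729    1.1614    0.0726    0.0629    0.1150]
  [  0.0957    0.0789    0.1001    1.0350    0.0856    0.0555]
  [  0.1998    0.1294    0.1515    0.1766    1.1399    0.2054]
  [  0.0462    0.0353    0.0914    0.1550    0.0929    1.1410]
Total output x = L · d:
  x_0 = 1.1437·49 + 0.0515·15 + 0.1609·80 + 0.0792·72 + 0.1459·44 + 0.1636·54 = 90.6382
  x_1 = 0.1098·49 + 1.0356·15 + 0.1479·80 + 0.0301·72 + 0.0334·44 + 0.0522·54 = 39.2040
  x_2 = 0.1108·49 + 0.0729·15 + 1.1614·80 + 0.0726·72 + 0.0629·44 + 0.1150·54 = 113.6334
  x_3 = 0.0957·49 + 0.0789·15 + 0.1001·80 + 1.0350·72 + 0.0856·44 + 0.0555·54 = 95.1685
  x_4 = 0.1998·49 + 0.1294·15 + 0.1515·80 + 0.1766·72 + 1.1399·44 + 0.2054·54 = 97.8168
  x_5 = 0.0462·49 + 0.0353·15 + 0.0914·80 + 0.1550·72 + 0.0929·44 + 1.1410·54 = 86.9659
Output multipliers (column sums of L):
  Mining: 1.7059
  Healthcare: 1.4036
  Textiles: 1.8132
  Services: 1.5484
  Transport: 1.5607
  Energy: 1.7327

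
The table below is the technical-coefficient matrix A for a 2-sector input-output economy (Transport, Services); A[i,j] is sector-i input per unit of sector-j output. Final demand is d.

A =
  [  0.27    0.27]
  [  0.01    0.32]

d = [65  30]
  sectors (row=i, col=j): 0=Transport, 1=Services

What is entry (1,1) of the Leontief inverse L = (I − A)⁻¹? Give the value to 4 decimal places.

Form M = I − A:
  [  0.73   -0.27]
  [ -0.01    0.68]
Leontief inverse L = M⁻¹:
  [  1.3774    0.5469]
  [  0.0203    1.4786]
Total output x = L · d:
  x_0 = 1.3774·65 + 0.5469·30 = 105.9348
  x_1 = 0.0203·65 + 1.4786·30 = 45.6755

L[1,1] = 1.4786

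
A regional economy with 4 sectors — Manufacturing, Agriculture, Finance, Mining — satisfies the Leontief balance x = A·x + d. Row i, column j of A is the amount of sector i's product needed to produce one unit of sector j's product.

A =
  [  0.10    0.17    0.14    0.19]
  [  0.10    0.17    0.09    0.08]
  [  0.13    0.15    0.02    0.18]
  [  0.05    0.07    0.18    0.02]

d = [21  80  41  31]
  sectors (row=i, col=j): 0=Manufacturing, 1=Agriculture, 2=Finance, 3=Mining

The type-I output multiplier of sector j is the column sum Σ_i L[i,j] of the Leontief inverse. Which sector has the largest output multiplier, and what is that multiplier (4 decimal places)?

Agriculture (2.0311)

Form M = I − A:
  [  0.90   -0.17   -0.14   -0.19]
  [ -0.10    0.83   -0.09   -0.08]
  [ -0.13   -0.15    0.98   -0.18]
  [ -0.05   -0.07   -0.18    0.98]
Leontief inverse L = M⁻¹:
  [  1.2006    0.3181    0.2569    0.3059]
  [  0.1779    1.2874    0.1752    0.1718]
  [  0.2071    0.2682    1.1239    0.2685]
  [  0.1120    0.1574    0.2321    1.0976]
Total output x = L · d:
  x_0 = 1.2006·21 + 0.3181·80 + 0.2569·41 + 0.3059·31 = 70.6793
  x_1 = 0.1779·21 + 1.2874·80 + 0.1752·41 + 0.1718·31 = 119.2354
  x_2 = 0.2071·21 + 0.2682·80 + 1.1239·41 + 0.2685·31 = 80.2054
  x_3 = 0.1120·21 + 0.1574·80 + 0.2321·41 + 1.0976·31 = 58.4872
Output multipliers (column sums of L):
  Manufacturing: 1.6975
  Agriculture: 2.0311
  Finance: 1.7881
  Mining: 1.8437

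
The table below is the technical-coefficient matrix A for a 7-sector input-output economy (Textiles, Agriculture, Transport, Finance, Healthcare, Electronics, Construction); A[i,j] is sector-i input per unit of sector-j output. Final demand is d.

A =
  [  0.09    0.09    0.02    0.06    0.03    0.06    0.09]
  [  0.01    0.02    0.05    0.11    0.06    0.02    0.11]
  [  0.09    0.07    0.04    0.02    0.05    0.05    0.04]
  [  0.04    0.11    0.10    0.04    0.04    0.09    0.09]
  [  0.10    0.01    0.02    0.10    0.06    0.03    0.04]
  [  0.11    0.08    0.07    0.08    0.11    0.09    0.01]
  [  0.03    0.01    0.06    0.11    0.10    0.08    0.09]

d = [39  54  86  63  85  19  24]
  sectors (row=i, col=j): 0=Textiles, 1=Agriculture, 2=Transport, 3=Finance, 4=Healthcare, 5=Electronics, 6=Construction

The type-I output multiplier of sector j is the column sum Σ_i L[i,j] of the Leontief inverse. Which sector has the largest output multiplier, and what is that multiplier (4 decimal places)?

Finance (1.9330)

Form M = I − A:
  [  0.91   -0.09   -0.02   -0.06   -0.03   -0.06   -0.09]
  [ -0.01    0.98   -0.05   -0.11   -0.06   -0.02   -0.11]
  [ -0.09   -0.07    0.96   -0.02   -0.05   -0.05   -0.04]
  [ -0.04   -0.11   -0.10    0.96   -0.04   -0.09   -0.09]
  [ -0.10   -0.01   -0.02   -0.10    0.94   -0.03   -0.04]
  [ -0.11   -0.08   -0.07   -0.08   -0.11    0.91   -0.01]
  [ -0.03   -0.01   -0.06   -0.11   -0.10   -0.08    0.91]
Leontief inverse L = M⁻¹:
  [  1.1391    0.1341    0.0624    0.1225    0.0820    0.1094    0.1485]
  [  0.0522    1.0576    0.0897    0.1608    0.1052    0.0649    0.1582]
  [  0.1333    0.1054    1.0707    0.0691    0.0901    0.0872    0.0847]
  [  0.0987    0.1585    0.1479    1.1090    0.1013    0.1444    0.1511]
  [  0.1447    0.0516    0.0545    0.1464    1.0985    0.0720    0.0865]
  [  0.1797    0.1381    0.1186    0.1514    0.1695    1.1474    0.0747]
  [  0.0905    0.0600    0.1079    0.1738    0.1577    0.1363    1.1455]
Total output x = L · d:
  x_0 = 1.1391·39 + 0.1341·54 + 0.0624·86 + 0.1225·63 + 0.0820·85 + 0.1094·19 + 0.1485·24 = 77.3728
  x_1 = 0.0522·39 + 1.0576·54 + 0.0897·86 + 0.1608·63 + 0.1052·85 + 0.0649·19 + 0.1582·24 = 90.9699
  x_2 = 0.1333·39 + 0.1054·54 + 1.0707·86 + 0.0691·63 + 0.0901·85 + 0.0872·19 + 0.0847·24 = 118.6646
  x_3 = 0.0987·39 + 0.1585·54 + 0.1479·86 + 1.1090·63 + 0.1013·85 + 0.1444·19 + 0.1511·24 = 109.9749
  x_4 = 0.1447·39 + 0.0516·54 + 0.0545·86 + 0.1464·63 + 1.0985·85 + 0.0720·19 + 0.0865·24 = 119.1523
  x_5 = 0.1797·39 + 0.1381·54 + 0.1186·86 + 0.1514·63 + 0.1695·85 + 1.1474·19 + 0.0747·24 = 72.2030
  x_6 = 0.0905·39 + 0.0600·54 + 0.1079·86 + 0.1738·63 + 0.1577·85 + 0.1363·19 + 1.1455·24 = 70.4829
Output multipliers (column sums of L):
  Textiles: 1.8381
  Agriculture: 1.7053
  Transport: 1.6517
  Finance: 1.9330
  Healthcare: 1.8043
  Electronics: 1.7616
  Construction: 1.8493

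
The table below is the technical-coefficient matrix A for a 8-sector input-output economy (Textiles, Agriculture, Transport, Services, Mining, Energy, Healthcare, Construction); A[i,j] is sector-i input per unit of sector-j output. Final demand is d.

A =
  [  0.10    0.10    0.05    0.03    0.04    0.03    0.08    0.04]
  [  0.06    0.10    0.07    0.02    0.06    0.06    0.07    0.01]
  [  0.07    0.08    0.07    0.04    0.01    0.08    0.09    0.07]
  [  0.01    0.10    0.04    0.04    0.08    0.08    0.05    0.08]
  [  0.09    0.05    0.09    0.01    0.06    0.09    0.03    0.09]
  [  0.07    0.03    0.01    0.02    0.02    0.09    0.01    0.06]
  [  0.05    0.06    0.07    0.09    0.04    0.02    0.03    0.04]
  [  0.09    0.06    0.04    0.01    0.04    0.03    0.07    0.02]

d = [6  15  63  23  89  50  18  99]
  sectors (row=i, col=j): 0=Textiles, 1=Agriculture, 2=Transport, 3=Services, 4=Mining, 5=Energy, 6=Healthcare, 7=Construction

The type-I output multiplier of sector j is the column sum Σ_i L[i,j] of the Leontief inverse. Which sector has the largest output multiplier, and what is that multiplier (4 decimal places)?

Agriculture (2.0325)

Form M = I − A:
  [  0.90   -0.10   -0.05   -0.03   -0.04   -0.03   -0.08   -0.04]
  [ -0.06    0.90   -0.07   -0.02   -0.06   -0.06   -0.07   -0.01]
  [ -0.07   -0.08    0.93   -0.04   -0.01   -0.08   -0.09   -0.07]
  [ -0.01   -0.10   -0.04    0.96   -0.08   -0.08   -0.05   -0.08]
  [ -0.09   -0.05   -0.09   -0.01    0.94   -0.09   -0.03   -0.09]
  [ -0.07   -0.03   -0.01   -0.02   -0.02    0.91   -0.01   -0.06]
  [ -0.05   -0.06   -0.07   -0.09   -0.04   -0.02    0.97   -0.04]
  [ -0.09   -0.06   -0.04   -0.01   -0.04   -0.03   -0.07    0.98]
Leontief inverse L = M⁻¹:
  [  1.1588    0.1646    0.0984    0.0590    0.0763    0.0758    0.1284    0.0777]
  [  0.1158    1.1592    0.1164    0.0470    0.0934    0.1079    0.1139    0.0485]
  [  0.1309    0.1453    1.1174    0.0711    0.0462    0.1296    0.1393    0.1103]
  [  0.0682    0.1586    0.0863    1.0647    0.1164    0.1314    0.0936    0.1200]
  [  0.1570    0.1135    0.1378    0.0363    1.0944    0.1424    0.0807    0.1329]
  [  0.1094    0.0669    0.0349    0.0345    0.0413    1.1207    0.0378    0.0844]
  [  0.0970    0.1159    0.1105    0.1134    0.0726    0.0638    1.0718    0.0766]
  [  0.1362    0.1086    0.0772    0.0327    0.0669    0.0649    0.1064    1.0497]
Total output x = L · d:
  x_0 = 1.1588·6 + 0.1646·15 + 0.0984·63 + 0.0590·23 + 0.0763·89 + 0.0758·50 + 0.1284·18 + 0.0777·99 = 37.5596
  x_1 = 0.1158·6 + 1.1592·15 + 0.1164·63 + 0.0470·23 + 0.0934·89 + 0.1079·50 + 0.1139·18 + 0.0485·99 = 47.0559
  x_2 = 0.1309·6 + 0.1453·15 + 1.1174·63 + 0.0711·23 + 0.0462·89 + 0.1296·50 + 0.1393·18 + 0.1103·99 = 99.0124
  x_3 = 0.0682·6 + 0.1586·15 + 0.0863·63 + 1.0647·23 + 0.1164·89 + 0.1314·50 + 0.0936·18 + 0.1200·99 = 63.2143
  x_4 = 0.1570·6 + 0.1135·15 + 0.1378·63 + 0.0363·23 + 1.0944·89 + 0.1424·50 + 0.0807·18 + 0.1329·99 = 131.2913
  x_5 = 0.1094·6 + 0.0669·15 + 0.0349·63 + 0.0345·23 + 0.0413·89 + 1.1207·50 + 0.0378·18 + 0.0844·99 = 73.3971
  x_6 = 0.0970·6 + 0.1159·15 + 0.1105·63 + 0.1134·23 + 0.0726·89 + 0.0638·50 + 1.0718·18 + 0.0766·99 = 48.4177
  x_7 = 0.1362·6 + 0.1086·15 + 0.0772·63 + 0.0327·23 + 0.0669·89 + 0.0649·50 + 0.1064·18 + 1.0497·99 = 123.1012
Output multipliers (column sums of L):
  Textiles: 1.9732
  Agriculture: 2.0325
  Transport: 1.7789
  Services: 1.4586
  Mining: 1.6074
  Energy: 1.8366
  Healthcare: 1.7719
  Construction: 1.7002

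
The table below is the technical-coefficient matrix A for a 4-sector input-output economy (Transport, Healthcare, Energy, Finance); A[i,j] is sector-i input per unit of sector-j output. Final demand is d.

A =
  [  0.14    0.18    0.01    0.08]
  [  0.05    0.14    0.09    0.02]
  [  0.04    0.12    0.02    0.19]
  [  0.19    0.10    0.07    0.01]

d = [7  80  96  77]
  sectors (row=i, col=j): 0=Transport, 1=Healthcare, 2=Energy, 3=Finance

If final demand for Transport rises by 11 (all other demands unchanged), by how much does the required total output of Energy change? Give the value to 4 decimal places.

Form M = I − A:
  [  0.86   -0.18   -0.01   -0.08]
  [ -0.05    0.86   -0.09   -0.02]
  [ -0.04   -0.12    0.98   -0.19]
  [ -0.19   -0.10   -0.07    0.99]
Leontief inverse L = M⁻¹:
  [  1.2053    0.2716    0.0452    0.1116]
  [  0.0871    1.2033    0.1152    0.0535]
  [  0.1079    0.1948    1.0548    0.2151]
  [  0.2478    0.1874    0.0949    1.0521]
Total output x = L · d:
  x_0 = 1.2053·7 + 0.2716·80 + 0.0452·96 + 0.1116·77 = 43.0922
  x_1 = 0.0871·7 + 1.2033·80 + 0.1152·96 + 0.0535·77 = 112.0530
  x_2 = 0.1079·7 + 0.1948·80 + 1.0548·96 + 0.2151·77 = 134.1551
  x_3 = 0.2478·7 + 0.1874·80 + 0.0949·96 + 1.0521·77 = 106.8522
Δx_2 = L[2,0] · Δd_0 = 0.1079 · 11 = 1.1869

1.1869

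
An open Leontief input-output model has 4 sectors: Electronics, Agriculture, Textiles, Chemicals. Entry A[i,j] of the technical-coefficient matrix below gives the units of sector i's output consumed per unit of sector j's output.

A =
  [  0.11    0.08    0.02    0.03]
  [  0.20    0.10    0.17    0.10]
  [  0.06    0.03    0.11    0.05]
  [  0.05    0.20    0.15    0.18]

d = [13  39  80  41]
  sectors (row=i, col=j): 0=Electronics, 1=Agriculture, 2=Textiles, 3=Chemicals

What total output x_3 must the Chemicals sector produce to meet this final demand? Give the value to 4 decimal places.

88.8091

Form M = I − A:
  [  0.89   -0.08   -0.02   -0.03]
  [ -0.20    0.90   -0.17   -0.10]
  [ -0.06   -0.03    0.89   -0.05]
  [ -0.05   -0.20   -0.15    0.82]
Leontief inverse L = M⁻¹:
  [  1.1575    0.1183    0.0588    0.0604]
  [  0.2933    1.1839    0.2616    0.1711]
  [  0.0969    0.0652    1.1520    0.0817]
  [  0.1598    0.3079    0.2781    1.2799]
Total output x = L · d:
  x_0 = 1.1575·13 + 0.1183·39 + 0.0588·80 + 0.0604·41 = 26.8364
  x_1 = 0.2933·13 + 1.1839·39 + 0.2616·80 + 0.1711·41 = 77.9237
  x_2 = 0.0969·13 + 0.0652·39 + 1.1520·80 + 0.0817·41 = 99.3128
  x_3 = 0.1598·13 + 0.3079·39 + 0.2781·80 + 1.2799·41 = 88.8091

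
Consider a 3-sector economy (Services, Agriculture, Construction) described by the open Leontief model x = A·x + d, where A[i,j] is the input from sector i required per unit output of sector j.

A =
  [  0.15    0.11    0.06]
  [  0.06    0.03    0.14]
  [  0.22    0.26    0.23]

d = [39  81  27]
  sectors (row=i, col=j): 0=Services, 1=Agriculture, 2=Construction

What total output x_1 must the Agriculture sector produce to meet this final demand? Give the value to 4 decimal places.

Form M = I − A:
  [  0.85   -0.11   -0.06]
  [ -0.06    0.97   -0.14]
  [ -0.22   -0.26    0.77]
Leontief inverse L = M⁻¹:
  [  1.2214    0.1724    0.1265]
  [  0.1324    1.1024    0.2108]
  [  0.3937    0.4215    1.4060]
Total output x = L · d:
  x_0 = 1.2214·39 + 0.1724·81 + 0.1265·27 = 65.0164
  x_1 = 0.1324·39 + 1.1024·81 + 0.2108·27 = 100.1496
  x_2 = 0.3937·39 + 0.4215·81 + 1.4060·27 = 87.4578

100.1496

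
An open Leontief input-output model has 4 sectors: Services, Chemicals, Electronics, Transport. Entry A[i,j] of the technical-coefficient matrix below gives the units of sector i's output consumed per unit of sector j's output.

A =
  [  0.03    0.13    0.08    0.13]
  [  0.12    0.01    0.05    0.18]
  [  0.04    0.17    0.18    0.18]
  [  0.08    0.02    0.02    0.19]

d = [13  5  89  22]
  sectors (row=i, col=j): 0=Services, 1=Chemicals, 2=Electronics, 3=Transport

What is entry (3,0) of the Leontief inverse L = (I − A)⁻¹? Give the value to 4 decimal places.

L[3,0] = 0.1129

Form M = I − A:
  [  0.97   -0.13   -0.08   -0.13]
  [ -0.12    0.99   -0.05   -0.18]
  [ -0.04   -0.17    0.82   -0.18]
  [ -0.08   -0.02   -0.02    0.81]
Leontief inverse L = M⁻¹:
  [  1.0761    0.1668    0.1209    0.2367]
  [  0.1565    1.0511    0.0861    0.2778]
  [  0.1097    0.2366    1.2531    0.3487]
  [  0.1129    0.0483    0.0450    1.2734]
Total output x = L · d:
  x_0 = 1.0761·13 + 0.1668·5 + 0.1209·89 + 0.2367·22 = 30.7922
  x_1 = 0.1565·13 + 1.0511·5 + 0.0861·89 + 0.2778·22 = 21.0676
  x_2 = 0.1097·13 + 0.2366·5 + 1.2531·89 + 0.3487·22 = 121.8104
  x_3 = 0.1129·13 + 0.0483·5 + 0.0450·89 + 1.2734·22 = 33.7296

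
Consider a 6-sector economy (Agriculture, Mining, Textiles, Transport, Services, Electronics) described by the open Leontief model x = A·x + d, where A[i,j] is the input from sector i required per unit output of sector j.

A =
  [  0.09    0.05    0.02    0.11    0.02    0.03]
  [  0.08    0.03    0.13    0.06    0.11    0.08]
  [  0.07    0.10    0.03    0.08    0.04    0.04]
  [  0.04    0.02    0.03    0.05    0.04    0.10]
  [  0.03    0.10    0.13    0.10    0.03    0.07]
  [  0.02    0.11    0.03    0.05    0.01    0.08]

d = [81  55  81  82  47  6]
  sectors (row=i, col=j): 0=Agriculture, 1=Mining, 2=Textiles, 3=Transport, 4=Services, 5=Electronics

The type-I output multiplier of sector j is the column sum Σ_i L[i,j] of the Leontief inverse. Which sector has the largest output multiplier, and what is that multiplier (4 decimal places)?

Transport (1.6980)

Form M = I − A:
  [  0.91   -0.05   -0.02   -0.11   -0.02   -0.03]
  [ -0.08    0.97   -0.13   -0.06   -0.11   -0.08]
  [ -0.07   -0.10    0.97   -0.08   -0.04   -0.04]
  [ -0.04   -0.02   -0.03    0.95   -0.04   -0.10]
  [ -0.03   -0.10   -0.13   -0.10    0.97   -0.07]
  [ -0.02   -0.11   -0.03   -0.05   -0.01    0.92]
Leontief inverse L = M⁻¹:
  [  1.1183    0.0767    0.0452    0.1457    0.0403    0.0640]
  [  0.1216    1.0867    0.1745    0.1189    0.1392    0.1296]
  [  0.1031    0.1337    1.0662    0.1214    0.0671    0.0796]
  [  0.0607    0.0513    0.0530    1.0800    0.0551    0.1303]
  [  0.0705    0.1477    0.1722    0.1503    1.0637    0.1199]
  [  0.0463    0.1404    0.0614    0.0817    0.0343    1.1148]
Total output x = L · d:
  x_0 = 1.1183·81 + 0.0767·55 + 0.0452·81 + 0.1457·82 + 0.0403·47 + 0.0640·6 = 112.6919
  x_1 = 0.1216·81 + 1.0867·55 + 0.1745·81 + 0.1189·82 + 0.1392·47 + 0.1296·6 = 100.8168
  x_2 = 0.1031·81 + 0.1337·55 + 1.0662·81 + 0.1214·82 + 0.0671·47 + 0.0796·6 = 115.6471
  x_3 = 0.0607·81 + 0.0513·55 + 0.0530·81 + 1.0800·82 + 0.0551·47 + 0.1303·6 = 103.9680
  x_4 = 0.0705·81 + 0.1477·55 + 0.1722·81 + 0.1503·82 + 1.0637·47 + 0.1199·6 = 90.8183
  x_5 = 0.0463·81 + 0.1404·55 + 0.0614·81 + 0.0817·82 + 0.0343·47 + 1.1148·6 = 31.4344
Output multipliers (column sums of L):
  Agriculture: 1.5205
  Mining: 1.6365
  Textiles: 1.5724
  Transport: 1.6980
  Services: 1.3996
  Electronics: 1.6383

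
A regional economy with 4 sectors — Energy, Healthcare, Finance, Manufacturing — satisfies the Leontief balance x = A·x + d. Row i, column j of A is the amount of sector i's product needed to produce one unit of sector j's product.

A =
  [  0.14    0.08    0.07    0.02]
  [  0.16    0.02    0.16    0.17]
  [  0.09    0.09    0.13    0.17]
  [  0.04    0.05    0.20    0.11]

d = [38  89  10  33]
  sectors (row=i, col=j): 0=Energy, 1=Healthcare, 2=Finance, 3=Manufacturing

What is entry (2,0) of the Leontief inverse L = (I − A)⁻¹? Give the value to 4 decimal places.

L[2,0] = 0.1701

Form M = I − A:
  [  0.86   -0.08   -0.07   -0.02]
  [ -0.16    0.98   -0.16   -0.17]
  [ -0.09   -0.09    0.87   -0.17]
  [ -0.04   -0.05   -0.20    0.89]
Leontief inverse L = M⁻¹:
  [  1.2016    0.1143    0.1348    0.0746]
  [  0.2423    1.0793    0.2789    0.2649]
  [  0.1701    0.1426    1.2514    0.2701]
  [  0.1058    0.0978    0.3029    1.2025]
Total output x = L · d:
  x_0 = 1.2016·38 + 0.1143·89 + 0.1348·10 + 0.0746·33 = 59.6431
  x_1 = 0.2423·38 + 1.0793·89 + 0.2789·10 + 0.2649·33 = 116.7964
  x_2 = 0.1701·38 + 0.1426·89 + 1.2514·10 + 0.2701·33 = 40.5797
  x_3 = 0.1058·38 + 0.0978·89 + 0.3029·10 + 1.2025·33 = 55.4399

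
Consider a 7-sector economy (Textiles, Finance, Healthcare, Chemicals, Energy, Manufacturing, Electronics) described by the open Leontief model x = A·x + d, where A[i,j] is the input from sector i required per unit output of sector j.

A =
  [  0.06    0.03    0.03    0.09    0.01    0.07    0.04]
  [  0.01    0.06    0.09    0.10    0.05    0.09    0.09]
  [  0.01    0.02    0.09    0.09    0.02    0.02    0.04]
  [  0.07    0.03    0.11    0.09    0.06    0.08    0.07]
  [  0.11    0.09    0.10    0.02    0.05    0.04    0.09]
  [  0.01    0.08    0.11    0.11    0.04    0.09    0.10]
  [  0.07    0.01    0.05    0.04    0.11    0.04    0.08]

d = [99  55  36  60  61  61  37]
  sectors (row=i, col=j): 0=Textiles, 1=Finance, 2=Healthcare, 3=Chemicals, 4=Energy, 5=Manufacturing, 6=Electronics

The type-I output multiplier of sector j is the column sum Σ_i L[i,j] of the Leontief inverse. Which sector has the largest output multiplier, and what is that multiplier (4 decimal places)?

Healthcare (2.0324)

Form M = I − A:
  [  0.94   -0.03   -0.03   -0.09   -0.01   -0.07   -0.04]
  [ -0.01    0.94   -0.09   -0.10   -0.05   -0.09   -0.09]
  [ -0.01   -0.02    0.91   -0.09   -0.02   -0.02   -0.04]
  [ -0.07   -0.03   -0.11    0.91   -0.06   -0.08   -0.07]
  [ -0.11   -0.09   -0.10   -0.02    0.95   -0.04   -0.09]
  [ -0.01   -0.08   -0.11   -0.11   -0.04    0.91   -0.10]
  [ -0.07   -0.01   -0.05   -0.04   -0.11   -0.04    0.92]
Leontief inverse L = M⁻¹:
  [  1.0874    0.0547    0.0800    0.1390    0.0389    0.1084    0.0823]
  [  0.0502    1.0973    0.1667    0.1681    0.0963    0.1418    0.1544]
  [  0.0334    0.0385    1.1343    0.1298    0.0450    0.0480    0.0740]
  [  0.1123    0.0670    0.1849    1.1596    0.1027    0.1316    0.1321]
  [  0.1492    0.1247    0.1665    0.0863    1.0907    0.0895    0.1489]
  [  0.0526    0.1198    0.1940    0.1857    0.0907    1.1468    0.1701]
  [  0.1101    0.0412    0.1059    0.0883    0.1453    0.0787    1.1299]
Total output x = L · d:
  x_0 = 1.0874·99 + 0.0547·55 + 0.0800·36 + 0.1390·60 + 0.0389·61 + 0.1084·61 + 0.0823·37 = 133.9088
  x_1 = 0.0502·99 + 1.0973·55 + 0.1667·36 + 0.1681·60 + 0.0963·61 + 0.1418·61 + 0.1544·37 = 101.6462
  x_2 = 0.0334·99 + 0.0385·55 + 1.1343·36 + 0.1298·60 + 0.0450·61 + 0.0480·61 + 0.0740·37 = 62.4625
  x_3 = 0.1123·99 + 0.0670·55 + 0.1849·36 + 1.1596·60 + 0.1027·61 + 0.1316·61 + 0.1321·37 = 110.2097
  x_4 = 0.1492·99 + 0.1247·55 + 0.1665·36 + 0.0863·60 + 1.0907·61 + 0.0895·61 + 0.1489·37 = 110.3091
  x_5 = 0.0526·99 + 0.1198·55 + 0.1940·36 + 0.1857·60 + 0.0907·61 + 1.1468·61 + 0.1701·37 = 111.7049
  x_6 = 0.1101·99 + 0.0412·55 + 0.1059·36 + 0.0883·60 + 0.1453·61 + 0.0787·61 + 1.1299·37 = 77.7433
Output multipliers (column sums of L):
  Textiles: 1.5954
  Finance: 1.5432
  Healthcare: 2.0324
  Chemicals: 1.9567
  Energy: 1.6095
  Manufacturing: 1.7448
  Electronics: 1.8916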